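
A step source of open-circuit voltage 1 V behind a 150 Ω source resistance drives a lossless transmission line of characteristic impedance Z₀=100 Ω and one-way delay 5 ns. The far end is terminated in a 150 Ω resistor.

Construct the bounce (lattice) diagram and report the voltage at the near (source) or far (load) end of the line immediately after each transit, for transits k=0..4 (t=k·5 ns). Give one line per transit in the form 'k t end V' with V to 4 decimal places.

0 0 source 0.4000
1 5 load 0.4800
2 10 source 0.4960
3 15 load 0.4992
4 20 source 0.4998

Γ_L=0.200000, Γ_S=0.200000; launch V₁=1·100/250=0.400000
k=0 src: V=0.4000
k=1 load: inc=0.400000, refl=0.400000·0.200000=0.0800; V=0.000000+0.400000+0.080000=0.4800
k=2 src: inc=0.080000, refl=0.080000·0.200000=0.0160; V=0.400000+0.080000+0.016000=0.4960
k=3 load: inc=0.016000, refl=0.016000·0.200000=0.0032; V=0.480000+0.016000+0.003200=0.4992
k=4 src: inc=0.003200, refl=0.003200·0.200000=0.0006; V=0.496000+0.003200+0.000640=0.4998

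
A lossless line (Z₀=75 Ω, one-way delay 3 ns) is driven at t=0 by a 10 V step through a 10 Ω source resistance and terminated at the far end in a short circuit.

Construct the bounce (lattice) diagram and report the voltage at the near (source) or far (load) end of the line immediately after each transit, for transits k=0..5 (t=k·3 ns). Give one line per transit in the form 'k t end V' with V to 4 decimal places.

0 0 source 8.8235
1 3 load 0.0000
2 6 source 6.7474
3 9 load 0.0000
4 12 source 5.1598
5 15 load 0.0000

Γ_L=-1.000000, Γ_S=-0.764706; launch V₁=10·75/85=8.823529
k=0 src: V=8.8235
k=1 load: inc=8.823529, refl=8.823529·-1.000000=-8.8235; V=0.000000+8.823529+-8.823529=0.0000
k=2 src: inc=-8.823529, refl=-8.823529·-0.764706=6.7474; V=8.823529+-8.823529+6.747405=6.7474
k=3 load: inc=6.747405, refl=6.747405·-1.000000=-6.7474; V=0.000000+6.747405+-6.747405=0.0000
k=4 src: inc=-6.747405, refl=-6.747405·-0.764706=5.1598; V=6.747405+-6.747405+5.159780=5.1598
k=5 load: inc=5.159780, refl=5.159780·-1.000000=-5.1598; V=0.000000+5.159780+-5.159780=0.0000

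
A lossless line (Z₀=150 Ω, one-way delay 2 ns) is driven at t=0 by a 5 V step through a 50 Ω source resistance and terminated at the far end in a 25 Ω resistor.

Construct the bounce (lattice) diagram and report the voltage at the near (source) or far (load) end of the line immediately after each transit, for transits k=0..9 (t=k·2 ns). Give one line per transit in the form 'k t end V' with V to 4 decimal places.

Γ_L=-0.714286, Γ_S=-0.500000; launch V₁=5·150/200=3.750000
k=0 src: V=3.7500
k=1 load: inc=3.750000, refl=3.750000·-0.714286=-2.6786; V=0.000000+3.750000+-2.678571=1.0714
k=2 src: inc=-2.678571, refl=-2.678571·-0.500000=1.3393; V=3.750000+-2.678571+1.339286=2.4107
k=3 load: inc=1.339286, refl=1.339286·-0.714286=-0.9566; V=1.071429+1.339286+-0.956633=1.4541
k=4 src: inc=-0.956633, refl=-0.956633·-0.500000=0.4783; V=2.410714+-0.956633+0.478316=1.9324
k=5 load: inc=0.478316, refl=0.478316·-0.714286=-0.3417; V=1.454082+0.478316+-0.341655=1.5907
k=6 src: inc=-0.341655, refl=-0.341655·-0.500000=0.1708; V=1.932398+-0.341655+0.170827=1.7616
k=7 load: inc=0.170827, refl=0.170827·-0.714286=-0.1220; V=1.590743+0.170827+-0.122019=1.6396
k=8 src: inc=-0.122019, refl=-0.122019·-0.500000=0.0610; V=1.761571+-0.122019+0.061010=1.7006
k=9 load: inc=0.061010, refl=0.061010·-0.714286=-0.0436; V=1.639551+0.061010+-0.043578=1.6570

0 0 source 3.7500
1 2 load 1.0714
2 4 source 2.4107
3 6 load 1.4541
4 8 source 1.9324
5 10 load 1.5907
6 12 source 1.7616
7 14 load 1.6396
8 16 source 1.7006
9 18 load 1.6570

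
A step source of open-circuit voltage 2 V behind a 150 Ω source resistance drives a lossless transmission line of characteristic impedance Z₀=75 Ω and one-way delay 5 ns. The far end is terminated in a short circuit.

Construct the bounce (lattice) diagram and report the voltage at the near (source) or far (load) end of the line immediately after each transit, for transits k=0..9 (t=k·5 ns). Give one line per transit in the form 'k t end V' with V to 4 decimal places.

Γ_L=-1.000000, Γ_S=0.333333; launch V₁=2·75/225=0.666667
k=0 src: V=0.6667
k=1 load: inc=0.666667, refl=0.666667·-1.000000=-0.6667; V=0.000000+0.666667+-0.666667=0.0000
k=2 src: inc=-0.666667, refl=-0.666667·0.333333=-0.2222; V=0.666667+-0.666667+-0.222222=-0.2222
k=3 load: inc=-0.222222, refl=-0.222222·-1.000000=0.2222; V=0.000000+-0.222222+0.222222=0.0000
k=4 src: inc=0.222222, refl=0.222222·0.333333=0.0741; V=-0.222222+0.222222+0.074074=0.0741
k=5 load: inc=0.074074, refl=0.074074·-1.000000=-0.0741; V=0.000000+0.074074+-0.074074=0.0000
k=6 src: inc=-0.074074, refl=-0.074074·0.333333=-0.0247; V=0.074074+-0.074074+-0.024691=-0.0247
k=7 load: inc=-0.024691, refl=-0.024691·-1.000000=0.0247; V=0.000000+-0.024691+0.024691=0.0000
k=8 src: inc=0.024691, refl=0.024691·0.333333=0.0082; V=-0.024691+0.024691+0.008230=0.0082
k=9 load: inc=0.008230, refl=0.008230·-1.000000=-0.0082; V=0.000000+0.008230+-0.008230=0.0000

0 0 source 0.6667
1 5 load 0.0000
2 10 source -0.2222
3 15 load 0.0000
4 20 source 0.0741
5 25 load 0.0000
6 30 source -0.0247
7 35 load 0.0000
8 40 source 0.0082
9 45 load 0.0000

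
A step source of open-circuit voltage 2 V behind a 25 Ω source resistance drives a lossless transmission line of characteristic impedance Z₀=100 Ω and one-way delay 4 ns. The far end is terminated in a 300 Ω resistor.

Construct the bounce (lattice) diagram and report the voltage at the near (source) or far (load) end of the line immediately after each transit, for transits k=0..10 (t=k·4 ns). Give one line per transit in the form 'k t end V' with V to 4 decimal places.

0 0 source 1.6000
1 4 load 2.4000
2 8 source 1.9200
3 12 load 1.6800
4 16 source 1.8240
5 20 load 1.8960
6 24 source 1.8528
7 28 load 1.8312
8 32 source 1.8442
9 36 load 1.8506
10 40 source 1.8468

Γ_L=0.500000, Γ_S=-0.600000; launch V₁=2·100/125=1.600000
k=0 src: V=1.6000
k=1 load: inc=1.600000, refl=1.600000·0.500000=0.8000; V=0.000000+1.600000+0.800000=2.4000
k=2 src: inc=0.800000, refl=0.800000·-0.600000=-0.4800; V=1.600000+0.800000+-0.480000=1.9200
k=3 load: inc=-0.480000, refl=-0.480000·0.500000=-0.2400; V=2.400000+-0.480000+-0.240000=1.6800
k=4 src: inc=-0.240000, refl=-0.240000·-0.600000=0.1440; V=1.920000+-0.240000+0.144000=1.8240
k=5 load: inc=0.144000, refl=0.144000·0.500000=0.0720; V=1.680000+0.144000+0.072000=1.8960
k=6 src: inc=0.072000, refl=0.072000·-0.600000=-0.0432; V=1.824000+0.072000+-0.043200=1.8528
k=7 load: inc=-0.043200, refl=-0.043200·0.500000=-0.0216; V=1.896000+-0.043200+-0.021600=1.8312
k=8 src: inc=-0.021600, refl=-0.021600·-0.600000=0.0130; V=1.852800+-0.021600+0.012960=1.8442
k=9 load: inc=0.012960, refl=0.012960·0.500000=0.0065; V=1.831200+0.012960+0.006480=1.8506
k=10 src: inc=0.006480, refl=0.006480·-0.600000=-0.0039; V=1.844160+0.006480+-0.003888=1.8468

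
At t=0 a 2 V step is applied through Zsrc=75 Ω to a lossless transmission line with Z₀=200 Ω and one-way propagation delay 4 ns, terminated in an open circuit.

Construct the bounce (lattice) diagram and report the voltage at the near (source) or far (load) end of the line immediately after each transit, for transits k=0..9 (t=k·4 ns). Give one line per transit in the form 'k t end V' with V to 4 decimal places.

Γ_L=1.000000, Γ_S=-0.454545; launch V₁=2·200/275=1.454545
k=0 src: V=1.4545
k=1 load: inc=1.454545, refl=1.454545·1.000000=1.4545; V=0.000000+1.454545+1.454545=2.9091
k=2 src: inc=1.454545, refl=1.454545·-0.454545=-0.6612; V=1.454545+1.454545+-0.661157=2.2479
k=3 load: inc=-0.661157, refl=-0.661157·1.000000=-0.6612; V=2.909091+-0.661157+-0.661157=1.5868
k=4 src: inc=-0.661157, refl=-0.661157·-0.454545=0.3005; V=2.247934+-0.661157+0.300526=1.8873
k=5 load: inc=0.300526, refl=0.300526·1.000000=0.3005; V=1.586777+0.300526+0.300526=2.1878
k=6 src: inc=0.300526, refl=0.300526·-0.454545=-0.1366; V=1.887303+0.300526+-0.136603=2.0512
k=7 load: inc=-0.136603, refl=-0.136603·1.000000=-0.1366; V=2.187829+-0.136603+-0.136603=1.9146
k=8 src: inc=-0.136603, refl=-0.136603·-0.454545=0.0621; V=2.051226+-0.136603+0.062092=1.9767
k=9 load: inc=0.062092, refl=0.062092·1.000000=0.0621; V=1.914623+0.062092+0.062092=2.0388

0 0 source 1.4545
1 4 load 2.9091
2 8 source 2.2479
3 12 load 1.5868
4 16 source 1.8873
5 20 load 2.1878
6 24 source 2.0512
7 28 load 1.9146
8 32 source 1.9767
9 36 load 2.0388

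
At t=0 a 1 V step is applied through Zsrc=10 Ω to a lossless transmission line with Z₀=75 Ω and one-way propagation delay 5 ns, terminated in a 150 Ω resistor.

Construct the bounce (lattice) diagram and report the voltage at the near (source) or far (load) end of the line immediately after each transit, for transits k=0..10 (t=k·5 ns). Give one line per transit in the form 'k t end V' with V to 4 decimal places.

Γ_L=0.333333, Γ_S=-0.764706; launch V₁=1·75/85=0.882353
k=0 src: V=0.8824
k=1 load: inc=0.882353, refl=0.882353·0.333333=0.2941; V=0.000000+0.882353+0.294118=1.1765
k=2 src: inc=0.294118, refl=0.294118·-0.764706=-0.2249; V=0.882353+0.294118+-0.224913=0.9516
k=3 load: inc=-0.224913, refl=-0.224913·0.333333=-0.0750; V=1.176471+-0.224913+-0.074971=0.8766
k=4 src: inc=-0.074971, refl=-0.074971·-0.764706=0.0573; V=0.951557+-0.074971+0.057331=0.9339
k=5 load: inc=0.057331, refl=0.057331·0.333333=0.0191; V=0.876586+0.057331+0.019110=0.9530
k=6 src: inc=0.019110, refl=0.019110·-0.764706=-0.0146; V=0.933917+0.019110+-0.014614=0.9384
k=7 load: inc=-0.014614, refl=-0.014614·0.333333=-0.0049; V=0.953027+-0.014614+-0.004871=0.9335
k=8 src: inc=-0.004871, refl=-0.004871·-0.764706=0.0037; V=0.938413+-0.004871+0.003725=0.9373
k=9 load: inc=0.003725, refl=0.003725·0.333333=0.0012; V=0.933542+0.003725+0.001242=0.9385
k=10 src: inc=0.001242, refl=0.001242·-0.764706=-0.0009; V=0.937267+0.001242+-0.000950=0.9376

0 0 source 0.8824
1 5 load 1.1765
2 10 source 0.9516
3 15 load 0.8766
4 20 source 0.9339
5 25 load 0.9530
6 30 source 0.9384
7 35 load 0.9335
8 40 source 0.9373
9 45 load 0.9385
10 50 source 0.9376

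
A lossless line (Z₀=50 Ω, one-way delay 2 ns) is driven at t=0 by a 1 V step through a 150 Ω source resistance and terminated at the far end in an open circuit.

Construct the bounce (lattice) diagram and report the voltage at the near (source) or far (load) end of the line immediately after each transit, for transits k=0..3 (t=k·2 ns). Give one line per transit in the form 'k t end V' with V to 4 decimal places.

Γ_L=1.000000, Γ_S=0.500000; launch V₁=1·50/200=0.250000
k=0 src: V=0.2500
k=1 load: inc=0.250000, refl=0.250000·1.000000=0.2500; V=0.000000+0.250000+0.250000=0.5000
k=2 src: inc=0.250000, refl=0.250000·0.500000=0.1250; V=0.250000+0.250000+0.125000=0.6250
k=3 load: inc=0.125000, refl=0.125000·1.000000=0.1250; V=0.500000+0.125000+0.125000=0.7500

0 0 source 0.2500
1 2 load 0.5000
2 4 source 0.6250
3 6 load 0.7500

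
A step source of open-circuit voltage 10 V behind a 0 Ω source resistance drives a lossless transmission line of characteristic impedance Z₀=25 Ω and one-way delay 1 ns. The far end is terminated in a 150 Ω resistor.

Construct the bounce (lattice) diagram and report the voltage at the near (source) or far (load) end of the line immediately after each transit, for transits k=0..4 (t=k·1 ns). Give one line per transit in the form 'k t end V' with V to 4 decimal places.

0 0 source 10.0000
1 1 load 17.1429
2 2 source 10.0000
3 3 load 4.8980
4 4 source 10.0000

Γ_L=0.714286, Γ_S=-1.000000; launch V₁=10·25/25=10.000000
k=0 src: V=10.0000
k=1 load: inc=10.000000, refl=10.000000·0.714286=7.1429; V=0.000000+10.000000+7.142857=17.1429
k=2 src: inc=7.142857, refl=7.142857·-1.000000=-7.1429; V=10.000000+7.142857+-7.142857=10.0000
k=3 load: inc=-7.142857, refl=-7.142857·0.714286=-5.1020; V=17.142857+-7.142857+-5.102041=4.8980
k=4 src: inc=-5.102041, refl=-5.102041·-1.000000=5.1020; V=10.000000+-5.102041+5.102041=10.0000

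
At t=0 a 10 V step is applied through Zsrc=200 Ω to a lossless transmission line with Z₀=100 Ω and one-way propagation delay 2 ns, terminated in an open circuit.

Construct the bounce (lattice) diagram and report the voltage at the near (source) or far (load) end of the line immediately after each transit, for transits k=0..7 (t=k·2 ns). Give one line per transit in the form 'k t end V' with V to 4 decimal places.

0 0 source 3.3333
1 2 load 6.6667
2 4 source 7.7778
3 6 load 8.8889
4 8 source 9.2593
5 10 load 9.6296
6 12 source 9.7531
7 14 load 9.8765

Γ_L=1.000000, Γ_S=0.333333; launch V₁=10·100/300=3.333333
k=0 src: V=3.3333
k=1 load: inc=3.333333, refl=3.333333·1.000000=3.3333; V=0.000000+3.333333+3.333333=6.6667
k=2 src: inc=3.333333, refl=3.333333·0.333333=1.1111; V=3.333333+3.333333+1.111111=7.7778
k=3 load: inc=1.111111, refl=1.111111·1.000000=1.1111; V=6.666667+1.111111+1.111111=8.8889
k=4 src: inc=1.111111, refl=1.111111·0.333333=0.3704; V=7.777778+1.111111+0.370370=9.2593
k=5 load: inc=0.370370, refl=0.370370·1.000000=0.3704; V=8.888889+0.370370+0.370370=9.6296
k=6 src: inc=0.370370, refl=0.370370·0.333333=0.1235; V=9.259259+0.370370+0.123457=9.7531
k=7 load: inc=0.123457, refl=0.123457·1.000000=0.1235; V=9.629630+0.123457+0.123457=9.8765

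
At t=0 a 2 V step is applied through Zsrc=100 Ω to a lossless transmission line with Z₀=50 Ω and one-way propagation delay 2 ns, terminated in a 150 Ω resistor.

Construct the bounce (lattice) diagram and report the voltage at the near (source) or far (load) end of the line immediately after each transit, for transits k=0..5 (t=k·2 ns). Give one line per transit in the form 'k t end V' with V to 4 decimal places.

0 0 source 0.6667
1 2 load 1.0000
2 4 source 1.1111
3 6 load 1.1667
4 8 source 1.1852
5 10 load 1.1944

Γ_L=0.500000, Γ_S=0.333333; launch V₁=2·50/150=0.666667
k=0 src: V=0.6667
k=1 load: inc=0.666667, refl=0.666667·0.500000=0.3333; V=0.000000+0.666667+0.333333=1.0000
k=2 src: inc=0.333333, refl=0.333333·0.333333=0.1111; V=0.666667+0.333333+0.111111=1.1111
k=3 load: inc=0.111111, refl=0.111111·0.500000=0.0556; V=1.000000+0.111111+0.055556=1.1667
k=4 src: inc=0.055556, refl=0.055556·0.333333=0.0185; V=1.111111+0.055556+0.018519=1.1852
k=5 load: inc=0.018519, refl=0.018519·0.500000=0.0093; V=1.166667+0.018519+0.009259=1.1944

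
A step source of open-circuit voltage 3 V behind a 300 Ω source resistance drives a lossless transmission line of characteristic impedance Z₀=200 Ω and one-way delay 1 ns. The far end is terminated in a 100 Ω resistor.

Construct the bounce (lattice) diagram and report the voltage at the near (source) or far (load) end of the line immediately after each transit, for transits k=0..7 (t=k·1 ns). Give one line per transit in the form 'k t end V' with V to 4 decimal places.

Γ_L=-0.333333, Γ_S=0.200000; launch V₁=3·200/500=1.200000
k=0 src: V=1.2000
k=1 load: inc=1.200000, refl=1.200000·-0.333333=-0.4000; V=0.000000+1.200000+-0.400000=0.8000
k=2 src: inc=-0.400000, refl=-0.400000·0.200000=-0.0800; V=1.200000+-0.400000+-0.080000=0.7200
k=3 load: inc=-0.080000, refl=-0.080000·-0.333333=0.0267; V=0.800000+-0.080000+0.026667=0.7467
k=4 src: inc=0.026667, refl=0.026667·0.200000=0.0053; V=0.720000+0.026667+0.005333=0.7520
k=5 load: inc=0.005333, refl=0.005333·-0.333333=-0.0018; V=0.746667+0.005333+-0.001778=0.7502
k=6 src: inc=-0.001778, refl=-0.001778·0.200000=-0.0004; V=0.752000+-0.001778+-0.000356=0.7499
k=7 load: inc=-0.000356, refl=-0.000356·-0.333333=0.0001; V=0.750222+-0.000356+0.000119=0.7500

0 0 source 1.2000
1 1 load 0.8000
2 2 source 0.7200
3 3 load 0.7467
4 4 source 0.7520
5 5 load 0.7502
6 6 source 0.7499
7 7 load 0.7500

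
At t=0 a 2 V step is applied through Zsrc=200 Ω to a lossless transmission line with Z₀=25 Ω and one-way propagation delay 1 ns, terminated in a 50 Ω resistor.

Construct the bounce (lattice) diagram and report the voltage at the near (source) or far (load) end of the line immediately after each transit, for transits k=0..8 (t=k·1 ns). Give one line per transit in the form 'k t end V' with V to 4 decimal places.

0 0 source 0.2222
1 1 load 0.2963
2 2 source 0.3539
3 3 load 0.3731
4 4 source 0.3881
5 5 load 0.3930
6 6 source 0.3969
7 7 load 0.3982
8 8 source 0.3992

Γ_L=0.333333, Γ_S=0.777778; launch V₁=2·25/225=0.222222
k=0 src: V=0.2222
k=1 load: inc=0.222222, refl=0.222222·0.333333=0.0741; V=0.000000+0.222222+0.074074=0.2963
k=2 src: inc=0.074074, refl=0.074074·0.777778=0.0576; V=0.222222+0.074074+0.057613=0.3539
k=3 load: inc=0.057613, refl=0.057613·0.333333=0.0192; V=0.296296+0.057613+0.019204=0.3731
k=4 src: inc=0.019204, refl=0.019204·0.777778=0.0149; V=0.353909+0.019204+0.014937=0.3881
k=5 load: inc=0.014937, refl=0.014937·0.333333=0.0050; V=0.373114+0.014937+0.004979=0.3930
k=6 src: inc=0.004979, refl=0.004979·0.777778=0.0039; V=0.388051+0.004979+0.003872=0.3969
k=7 load: inc=0.003872, refl=0.003872·0.333333=0.0013; V=0.393030+0.003872+0.001291=0.3982
k=8 src: inc=0.001291, refl=0.001291·0.777778=0.0010; V=0.396902+0.001291+0.001004=0.3992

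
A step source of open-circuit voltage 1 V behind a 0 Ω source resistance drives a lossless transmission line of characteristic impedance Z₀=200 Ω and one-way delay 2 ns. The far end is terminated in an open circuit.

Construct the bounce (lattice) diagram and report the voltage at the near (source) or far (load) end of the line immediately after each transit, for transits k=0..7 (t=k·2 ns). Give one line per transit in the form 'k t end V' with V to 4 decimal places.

0 0 source 1.0000
1 2 load 2.0000
2 4 source 1.0000
3 6 load 0.0000
4 8 source 1.0000
5 10 load 2.0000
6 12 source 1.0000
7 14 load 0.0000

Γ_L=1.000000, Γ_S=-1.000000; launch V₁=1·200/200=1.000000
k=0 src: V=1.0000
k=1 load: inc=1.000000, refl=1.000000·1.000000=1.0000; V=0.000000+1.000000+1.000000=2.0000
k=2 src: inc=1.000000, refl=1.000000·-1.000000=-1.0000; V=1.000000+1.000000+-1.000000=1.0000
k=3 load: inc=-1.000000, refl=-1.000000·1.000000=-1.0000; V=2.000000+-1.000000+-1.000000=0.0000
k=4 src: inc=-1.000000, refl=-1.000000·-1.000000=1.0000; V=1.000000+-1.000000+1.000000=1.0000
k=5 load: inc=1.000000, refl=1.000000·1.000000=1.0000; V=0.000000+1.000000+1.000000=2.0000
k=6 src: inc=1.000000, refl=1.000000·-1.000000=-1.0000; V=1.000000+1.000000+-1.000000=1.0000
k=7 load: inc=-1.000000, refl=-1.000000·1.000000=-1.0000; V=2.000000+-1.000000+-1.000000=0.0000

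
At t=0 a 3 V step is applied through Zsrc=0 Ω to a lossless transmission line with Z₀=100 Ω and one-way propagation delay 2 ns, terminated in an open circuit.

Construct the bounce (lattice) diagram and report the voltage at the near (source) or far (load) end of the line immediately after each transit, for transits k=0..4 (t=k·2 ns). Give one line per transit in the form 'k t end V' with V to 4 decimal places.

Γ_L=1.000000, Γ_S=-1.000000; launch V₁=3·100/100=3.000000
k=0 src: V=3.0000
k=1 load: inc=3.000000, refl=3.000000·1.000000=3.0000; V=0.000000+3.000000+3.000000=6.0000
k=2 src: inc=3.000000, refl=3.000000·-1.000000=-3.0000; V=3.000000+3.000000+-3.000000=3.0000
k=3 load: inc=-3.000000, refl=-3.000000·1.000000=-3.0000; V=6.000000+-3.000000+-3.000000=0.0000
k=4 src: inc=-3.000000, refl=-3.000000·-1.000000=3.0000; V=3.000000+-3.000000+3.000000=3.0000

0 0 source 3.0000
1 2 load 6.0000
2 4 source 3.0000
3 6 load 0.0000
4 8 source 3.0000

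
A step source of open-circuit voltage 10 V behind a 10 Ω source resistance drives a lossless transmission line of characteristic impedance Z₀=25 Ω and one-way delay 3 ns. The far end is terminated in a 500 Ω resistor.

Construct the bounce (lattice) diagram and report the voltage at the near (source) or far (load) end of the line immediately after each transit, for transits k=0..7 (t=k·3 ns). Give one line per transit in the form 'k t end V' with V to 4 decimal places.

0 0 source 7.1429
1 3 load 13.6054
2 6 source 10.8358
3 9 load 8.3299
4 12 source 9.4038
5 15 load 10.3755
6 18 source 9.9591
7 21 load 9.5823

Γ_L=0.904762, Γ_S=-0.428571; launch V₁=10·25/35=7.142857
k=0 src: V=7.1429
k=1 load: inc=7.142857, refl=7.142857·0.904762=6.4626; V=0.000000+7.142857+6.462585=13.6054
k=2 src: inc=6.462585, refl=6.462585·-0.428571=-2.7697; V=7.142857+6.462585+-2.769679=10.8358
k=3 load: inc=-2.769679, refl=-2.769679·0.904762=-2.5059; V=13.605442+-2.769679+-2.505900=8.3299
k=4 src: inc=-2.505900, refl=-2.505900·-0.428571=1.0740; V=10.835763+-2.505900+1.073957=9.4038
k=5 load: inc=1.073957, refl=1.073957·0.904762=0.9717; V=8.329863+1.073957+0.971676=10.3755
k=6 src: inc=0.971676, refl=0.971676·-0.428571=-0.4164; V=9.403820+0.971676+-0.416432=9.9591
k=7 load: inc=-0.416432, refl=-0.416432·0.904762=-0.3768; V=10.375495+-0.416432+-0.376772=9.5823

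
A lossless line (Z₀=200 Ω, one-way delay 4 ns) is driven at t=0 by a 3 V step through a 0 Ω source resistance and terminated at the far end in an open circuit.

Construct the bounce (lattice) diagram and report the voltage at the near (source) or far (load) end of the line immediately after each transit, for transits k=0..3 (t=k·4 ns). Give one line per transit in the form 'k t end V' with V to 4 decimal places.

Γ_L=1.000000, Γ_S=-1.000000; launch V₁=3·200/200=3.000000
k=0 src: V=3.0000
k=1 load: inc=3.000000, refl=3.000000·1.000000=3.0000; V=0.000000+3.000000+3.000000=6.0000
k=2 src: inc=3.000000, refl=3.000000·-1.000000=-3.0000; V=3.000000+3.000000+-3.000000=3.0000
k=3 load: inc=-3.000000, refl=-3.000000·1.000000=-3.0000; V=6.000000+-3.000000+-3.000000=0.0000

0 0 source 3.0000
1 4 load 6.0000
2 8 source 3.0000
3 12 load 0.0000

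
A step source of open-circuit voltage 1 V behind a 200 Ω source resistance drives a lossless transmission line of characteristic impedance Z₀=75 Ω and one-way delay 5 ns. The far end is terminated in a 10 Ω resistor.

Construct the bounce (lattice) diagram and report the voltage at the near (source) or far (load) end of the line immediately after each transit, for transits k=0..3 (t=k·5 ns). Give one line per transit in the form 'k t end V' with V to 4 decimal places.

0 0 source 0.2727
1 5 load 0.0642
2 10 source -0.0306
3 15 load 0.0419

Γ_L=-0.764706, Γ_S=0.454545; launch V₁=1·75/275=0.272727
k=0 src: V=0.2727
k=1 load: inc=0.272727, refl=0.272727·-0.764706=-0.2086; V=0.000000+0.272727+-0.208556=0.0642
k=2 src: inc=-0.208556, refl=-0.208556·0.454545=-0.0948; V=0.272727+-0.208556+-0.094798=-0.0306
k=3 load: inc=-0.094798, refl=-0.094798·-0.764706=0.0725; V=0.064171+-0.094798+0.072493=0.0419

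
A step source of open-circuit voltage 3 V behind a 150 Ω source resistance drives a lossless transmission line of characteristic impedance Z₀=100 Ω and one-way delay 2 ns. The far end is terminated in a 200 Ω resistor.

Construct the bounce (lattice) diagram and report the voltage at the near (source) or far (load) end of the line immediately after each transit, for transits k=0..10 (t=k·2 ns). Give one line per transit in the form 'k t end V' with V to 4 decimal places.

0 0 source 1.2000
1 2 load 1.6000
2 4 source 1.6800
3 6 load 1.7067
4 8 source 1.7120
5 10 load 1.7138
6 12 source 1.7141
7 14 load 1.7143
8 16 source 1.7143
9 18 load 1.7143
10 20 source 1.7143

Γ_L=0.333333, Γ_S=0.200000; launch V₁=3·100/250=1.200000
k=0 src: V=1.2000
k=1 load: inc=1.200000, refl=1.200000·0.333333=0.4000; V=0.000000+1.200000+0.400000=1.6000
k=2 src: inc=0.400000, refl=0.400000·0.200000=0.0800; V=1.200000+0.400000+0.080000=1.6800
k=3 load: inc=0.080000, refl=0.080000·0.333333=0.0267; V=1.600000+0.080000+0.026667=1.7067
k=4 src: inc=0.026667, refl=0.026667·0.200000=0.0053; V=1.680000+0.026667+0.005333=1.7120
k=5 load: inc=0.005333, refl=0.005333·0.333333=0.0018; V=1.706667+0.005333+0.001778=1.7138
k=6 src: inc=0.001778, refl=0.001778·0.200000=0.0004; V=1.712000+0.001778+0.000356=1.7141
k=7 load: inc=0.000356, refl=0.000356·0.333333=0.0001; V=1.713778+0.000356+0.000119=1.7143
k=8 src: inc=0.000119, refl=0.000119·0.200000=0.0000; V=1.714133+0.000119+0.000024=1.7143
k=9 load: inc=0.000024, refl=0.000024·0.333333=0.0000; V=1.714252+0.000024+0.000008=1.7143
k=10 src: inc=0.000008, refl=0.000008·0.200000=0.0000; V=1.714276+0.000008+0.000002=1.7143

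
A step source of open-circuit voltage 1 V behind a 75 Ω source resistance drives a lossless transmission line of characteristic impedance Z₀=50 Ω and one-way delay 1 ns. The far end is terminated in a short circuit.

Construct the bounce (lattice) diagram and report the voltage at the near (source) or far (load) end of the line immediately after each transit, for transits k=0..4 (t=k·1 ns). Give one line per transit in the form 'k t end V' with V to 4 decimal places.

Γ_L=-1.000000, Γ_S=0.200000; launch V₁=1·50/125=0.400000
k=0 src: V=0.4000
k=1 load: inc=0.400000, refl=0.400000·-1.000000=-0.4000; V=0.000000+0.400000+-0.400000=0.0000
k=2 src: inc=-0.400000, refl=-0.400000·0.200000=-0.0800; V=0.400000+-0.400000+-0.080000=-0.0800
k=3 load: inc=-0.080000, refl=-0.080000·-1.000000=0.0800; V=0.000000+-0.080000+0.080000=0.0000
k=4 src: inc=0.080000, refl=0.080000·0.200000=0.0160; V=-0.080000+0.080000+0.016000=0.0160

0 0 source 0.4000
1 1 load 0.0000
2 2 source -0.0800
3 3 load 0.0000
4 4 source 0.0160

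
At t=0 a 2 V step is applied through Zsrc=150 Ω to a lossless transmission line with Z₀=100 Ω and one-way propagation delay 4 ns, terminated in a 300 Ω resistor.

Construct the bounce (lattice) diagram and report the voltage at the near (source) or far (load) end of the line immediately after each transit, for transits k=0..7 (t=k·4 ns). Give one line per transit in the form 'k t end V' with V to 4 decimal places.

0 0 source 0.8000
1 4 load 1.2000
2 8 source 1.2800
3 12 load 1.3200
4 16 source 1.3280
5 20 load 1.3320
6 24 source 1.3328
7 28 load 1.3332

Γ_L=0.500000, Γ_S=0.200000; launch V₁=2·100/250=0.800000
k=0 src: V=0.8000
k=1 load: inc=0.800000, refl=0.800000·0.500000=0.4000; V=0.000000+0.800000+0.400000=1.2000
k=2 src: inc=0.400000, refl=0.400000·0.200000=0.0800; V=0.800000+0.400000+0.080000=1.2800
k=3 load: inc=0.080000, refl=0.080000·0.500000=0.0400; V=1.200000+0.080000+0.040000=1.3200
k=4 src: inc=0.040000, refl=0.040000·0.200000=0.0080; V=1.280000+0.040000+0.008000=1.3280
k=5 load: inc=0.008000, refl=0.008000·0.500000=0.0040; V=1.320000+0.008000+0.004000=1.3320
k=6 src: inc=0.004000, refl=0.004000·0.200000=0.0008; V=1.328000+0.004000+0.000800=1.3328
k=7 load: inc=0.000800, refl=0.000800·0.500000=0.0004; V=1.332000+0.000800+0.000400=1.3332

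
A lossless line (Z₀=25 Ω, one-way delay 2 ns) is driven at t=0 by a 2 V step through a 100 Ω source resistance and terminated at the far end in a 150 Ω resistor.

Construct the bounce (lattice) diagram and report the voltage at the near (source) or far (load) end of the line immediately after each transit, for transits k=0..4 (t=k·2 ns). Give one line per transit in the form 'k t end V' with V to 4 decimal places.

0 0 source 0.4000
1 2 load 0.6857
2 4 source 0.8571
3 6 load 0.9796
4 8 source 1.0531

Γ_L=0.714286, Γ_S=0.600000; launch V₁=2·25/125=0.400000
k=0 src: V=0.4000
k=1 load: inc=0.400000, refl=0.400000·0.714286=0.2857; V=0.000000+0.400000+0.285714=0.6857
k=2 src: inc=0.285714, refl=0.285714·0.600000=0.1714; V=0.400000+0.285714+0.171429=0.8571
k=3 load: inc=0.171429, refl=0.171429·0.714286=0.1224; V=0.685714+0.171429+0.122449=0.9796
k=4 src: inc=0.122449, refl=0.122449·0.600000=0.0735; V=0.857143+0.122449+0.073469=1.0531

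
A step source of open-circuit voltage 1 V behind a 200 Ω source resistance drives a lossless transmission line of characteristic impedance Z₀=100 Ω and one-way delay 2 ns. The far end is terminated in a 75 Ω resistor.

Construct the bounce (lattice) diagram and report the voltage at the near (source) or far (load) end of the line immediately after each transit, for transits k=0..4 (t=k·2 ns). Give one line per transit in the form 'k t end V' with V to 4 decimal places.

0 0 source 0.3333
1 2 load 0.2857
2 4 source 0.2698
3 6 load 0.2721
4 8 source 0.2729

Γ_L=-0.142857, Γ_S=0.333333; launch V₁=1·100/300=0.333333
k=0 src: V=0.3333
k=1 load: inc=0.333333, refl=0.333333·-0.142857=-0.0476; V=0.000000+0.333333+-0.047619=0.2857
k=2 src: inc=-0.047619, refl=-0.047619·0.333333=-0.0159; V=0.333333+-0.047619+-0.015873=0.2698
k=3 load: inc=-0.015873, refl=-0.015873·-0.142857=0.0023; V=0.285714+-0.015873+0.002268=0.2721
k=4 src: inc=0.002268, refl=0.002268·0.333333=0.0008; V=0.269841+0.002268+0.000756=0.2729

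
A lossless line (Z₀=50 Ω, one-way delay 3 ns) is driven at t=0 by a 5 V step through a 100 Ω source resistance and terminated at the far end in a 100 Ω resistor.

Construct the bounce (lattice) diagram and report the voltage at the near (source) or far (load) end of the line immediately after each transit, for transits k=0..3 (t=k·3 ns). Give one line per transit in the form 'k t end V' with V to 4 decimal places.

0 0 source 1.6667
1 3 load 2.2222
2 6 source 2.4074
3 9 load 2.4691

Γ_L=0.333333, Γ_S=0.333333; launch V₁=5·50/150=1.666667
k=0 src: V=1.6667
k=1 load: inc=1.666667, refl=1.666667·0.333333=0.5556; V=0.000000+1.666667+0.555556=2.2222
k=2 src: inc=0.555556, refl=0.555556·0.333333=0.1852; V=1.666667+0.555556+0.185185=2.4074
k=3 load: inc=0.185185, refl=0.185185·0.333333=0.0617; V=2.222222+0.185185+0.061728=2.4691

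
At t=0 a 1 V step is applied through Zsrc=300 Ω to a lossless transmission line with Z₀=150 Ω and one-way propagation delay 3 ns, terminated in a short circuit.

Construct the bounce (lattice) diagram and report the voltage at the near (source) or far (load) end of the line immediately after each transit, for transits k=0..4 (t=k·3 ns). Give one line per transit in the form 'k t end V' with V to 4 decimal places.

0 0 source 0.3333
1 3 load 0.0000
2 6 source -0.1111
3 9 load 0.0000
4 12 source 0.0370

Γ_L=-1.000000, Γ_S=0.333333; launch V₁=1·150/450=0.333333
k=0 src: V=0.3333
k=1 load: inc=0.333333, refl=0.333333·-1.000000=-0.3333; V=0.000000+0.333333+-0.333333=0.0000
k=2 src: inc=-0.333333, refl=-0.333333·0.333333=-0.1111; V=0.333333+-0.333333+-0.111111=-0.1111
k=3 load: inc=-0.111111, refl=-0.111111·-1.000000=0.1111; V=0.000000+-0.111111+0.111111=0.0000
k=4 src: inc=0.111111, refl=0.111111·0.333333=0.0370; V=-0.111111+0.111111+0.037037=0.0370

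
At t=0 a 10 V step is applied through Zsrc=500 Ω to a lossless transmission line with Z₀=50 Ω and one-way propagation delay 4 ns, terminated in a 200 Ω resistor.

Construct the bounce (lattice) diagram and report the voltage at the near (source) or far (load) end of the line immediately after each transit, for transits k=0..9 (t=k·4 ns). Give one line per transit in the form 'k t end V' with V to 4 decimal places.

Γ_L=0.600000, Γ_S=0.818182; launch V₁=10·50/550=0.909091
k=0 src: V=0.9091
k=1 load: inc=0.909091, refl=0.909091·0.600000=0.5455; V=0.000000+0.909091+0.545455=1.4545
k=2 src: inc=0.545455, refl=0.545455·0.818182=0.4463; V=0.909091+0.545455+0.446281=1.9008
k=3 load: inc=0.446281, refl=0.446281·0.600000=0.2678; V=1.454545+0.446281+0.267769=2.1686
k=4 src: inc=0.267769, refl=0.267769·0.818182=0.2191; V=1.900826+0.267769+0.219083=2.3877
k=5 load: inc=0.219083, refl=0.219083·0.600000=0.1315; V=2.168595+0.219083+0.131450=2.5191
k=6 src: inc=0.131450, refl=0.131450·0.818182=0.1076; V=2.387678+0.131450+0.107550=2.6267
k=7 load: inc=0.107550, refl=0.107550·0.600000=0.0645; V=2.519128+0.107550+0.064530=2.6912
k=8 src: inc=0.064530, refl=0.064530·0.818182=0.0528; V=2.626679+0.064530+0.052797=2.7440
k=9 load: inc=0.052797, refl=0.052797·0.600000=0.0317; V=2.691209+0.052797+0.031678=2.7757

0 0 source 0.9091
1 4 load 1.4545
2 8 source 1.9008
3 12 load 2.1686
4 16 source 2.3877
5 20 load 2.5191
6 24 source 2.6267
7 28 load 2.6912
8 32 source 2.7440
9 36 load 2.7757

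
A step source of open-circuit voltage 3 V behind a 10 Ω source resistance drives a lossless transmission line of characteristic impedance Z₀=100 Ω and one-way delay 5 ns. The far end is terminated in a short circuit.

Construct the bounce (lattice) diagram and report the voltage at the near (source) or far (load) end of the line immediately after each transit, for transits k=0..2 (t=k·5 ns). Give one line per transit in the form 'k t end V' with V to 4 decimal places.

Γ_L=-1.000000, Γ_S=-0.818182; launch V₁=3·100/110=2.727273
k=0 src: V=2.7273
k=1 load: inc=2.727273, refl=2.727273·-1.000000=-2.7273; V=0.000000+2.727273+-2.727273=0.0000
k=2 src: inc=-2.727273, refl=-2.727273·-0.818182=2.2314; V=2.727273+-2.727273+2.231405=2.2314

0 0 source 2.7273
1 5 load 0.0000
2 10 source 2.2314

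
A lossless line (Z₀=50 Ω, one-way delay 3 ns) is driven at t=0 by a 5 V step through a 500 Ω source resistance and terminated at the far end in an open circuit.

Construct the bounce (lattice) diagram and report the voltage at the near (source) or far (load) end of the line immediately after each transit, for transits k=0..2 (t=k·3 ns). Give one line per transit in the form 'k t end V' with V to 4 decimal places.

0 0 source 0.4545
1 3 load 0.9091
2 6 source 1.2810

Γ_L=1.000000, Γ_S=0.818182; launch V₁=5·50/550=0.454545
k=0 src: V=0.4545
k=1 load: inc=0.454545, refl=0.454545·1.000000=0.4545; V=0.000000+0.454545+0.454545=0.9091
k=2 src: inc=0.454545, refl=0.454545·0.818182=0.3719; V=0.454545+0.454545+0.371901=1.2810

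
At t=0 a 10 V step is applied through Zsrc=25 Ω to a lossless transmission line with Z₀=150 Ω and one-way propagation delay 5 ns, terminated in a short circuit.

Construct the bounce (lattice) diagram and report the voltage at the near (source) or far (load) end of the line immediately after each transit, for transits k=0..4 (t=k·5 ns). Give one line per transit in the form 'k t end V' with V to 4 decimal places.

Γ_L=-1.000000, Γ_S=-0.714286; launch V₁=10·150/175=8.571429
k=0 src: V=8.5714
k=1 load: inc=8.571429, refl=8.571429·-1.000000=-8.5714; V=0.000000+8.571429+-8.571429=0.0000
k=2 src: inc=-8.571429, refl=-8.571429·-0.714286=6.1224; V=8.571429+-8.571429+6.122449=6.1224
k=3 load: inc=6.122449, refl=6.122449·-1.000000=-6.1224; V=0.000000+6.122449+-6.122449=0.0000
k=4 src: inc=-6.122449, refl=-6.122449·-0.714286=4.3732; V=6.122449+-6.122449+4.373178=4.3732

0 0 source 8.5714
1 5 load 0.0000
2 10 source 6.1224
3 15 load 0.0000
4 20 source 4.3732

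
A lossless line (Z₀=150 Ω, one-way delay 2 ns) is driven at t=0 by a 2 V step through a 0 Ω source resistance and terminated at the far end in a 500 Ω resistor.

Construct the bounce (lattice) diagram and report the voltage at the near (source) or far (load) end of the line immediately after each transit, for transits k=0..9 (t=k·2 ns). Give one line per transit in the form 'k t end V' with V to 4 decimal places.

0 0 source 2.0000
1 2 load 3.0769
2 4 source 2.0000
3 6 load 1.4201
4 8 source 2.0000
5 10 load 2.3122
6 12 source 2.0000
7 14 load 1.8319
8 16 source 2.0000
9 18 load 2.0905

Γ_L=0.538462, Γ_S=-1.000000; launch V₁=2·150/150=2.000000
k=0 src: V=2.0000
k=1 load: inc=2.000000, refl=2.000000·0.538462=1.0769; V=0.000000+2.000000+1.076923=3.0769
k=2 src: inc=1.076923, refl=1.076923·-1.000000=-1.0769; V=2.000000+1.076923+-1.076923=2.0000
k=3 load: inc=-1.076923, refl=-1.076923·0.538462=-0.5799; V=3.076923+-1.076923+-0.579882=1.4201
k=4 src: inc=-0.579882, refl=-0.579882·-1.000000=0.5799; V=2.000000+-0.579882+0.579882=2.0000
k=5 load: inc=0.579882, refl=0.579882·0.538462=0.3122; V=1.420118+0.579882+0.312244=2.3122
k=6 src: inc=0.312244, refl=0.312244·-1.000000=-0.3122; V=2.000000+0.312244+-0.312244=2.0000
k=7 load: inc=-0.312244, refl=-0.312244·0.538462=-0.1681; V=2.312244+-0.312244+-0.168131=1.8319
k=8 src: inc=-0.168131, refl=-0.168131·-1.000000=0.1681; V=2.000000+-0.168131+0.168131=2.0000
k=9 load: inc=0.168131, refl=0.168131·0.538462=0.0905; V=1.831869+0.168131+0.090532=2.0905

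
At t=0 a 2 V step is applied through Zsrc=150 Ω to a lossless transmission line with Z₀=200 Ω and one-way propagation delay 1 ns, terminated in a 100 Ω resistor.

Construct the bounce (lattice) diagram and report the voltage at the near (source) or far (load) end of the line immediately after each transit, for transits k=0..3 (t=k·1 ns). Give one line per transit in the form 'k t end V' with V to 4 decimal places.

Γ_L=-0.333333, Γ_S=-0.142857; launch V₁=2·200/350=1.142857
k=0 src: V=1.1429
k=1 load: inc=1.142857, refl=1.142857·-0.333333=-0.3810; V=0.000000+1.142857+-0.380952=0.7619
k=2 src: inc=-0.380952, refl=-0.380952·-0.142857=0.0544; V=1.142857+-0.380952+0.054422=0.8163
k=3 load: inc=0.054422, refl=0.054422·-0.333333=-0.0181; V=0.761905+0.054422+-0.018141=0.7982

0 0 source 1.1429
1 1 load 0.7619
2 2 source 0.8163
3 3 load 0.7982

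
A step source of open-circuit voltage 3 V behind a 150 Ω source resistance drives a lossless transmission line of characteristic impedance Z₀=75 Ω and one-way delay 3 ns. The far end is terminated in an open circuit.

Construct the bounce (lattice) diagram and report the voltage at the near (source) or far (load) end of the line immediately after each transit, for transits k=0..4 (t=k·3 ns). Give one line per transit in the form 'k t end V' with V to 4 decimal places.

Γ_L=1.000000, Γ_S=0.333333; launch V₁=3·75/225=1.000000
k=0 src: V=1.0000
k=1 load: inc=1.000000, refl=1.000000·1.000000=1.0000; V=0.000000+1.000000+1.000000=2.0000
k=2 src: inc=1.000000, refl=1.000000·0.333333=0.3333; V=1.000000+1.000000+0.333333=2.3333
k=3 load: inc=0.333333, refl=0.333333·1.000000=0.3333; V=2.000000+0.333333+0.333333=2.6667
k=4 src: inc=0.333333, refl=0.333333·0.333333=0.1111; V=2.333333+0.333333+0.111111=2.7778

0 0 source 1.0000
1 3 load 2.0000
2 6 source 2.3333
3 9 load 2.6667
4 12 source 2.7778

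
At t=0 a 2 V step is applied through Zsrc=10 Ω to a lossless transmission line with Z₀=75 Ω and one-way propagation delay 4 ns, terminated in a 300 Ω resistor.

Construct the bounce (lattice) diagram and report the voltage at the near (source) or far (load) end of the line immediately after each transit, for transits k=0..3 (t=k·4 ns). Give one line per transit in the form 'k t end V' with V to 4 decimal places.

Γ_L=0.600000, Γ_S=-0.764706; launch V₁=2·75/85=1.764706
k=0 src: V=1.7647
k=1 load: inc=1.764706, refl=1.764706·0.600000=1.0588; V=0.000000+1.764706+1.058824=2.8235
k=2 src: inc=1.058824, refl=1.058824·-0.764706=-0.8097; V=1.764706+1.058824+-0.809689=2.0138
k=3 load: inc=-0.809689, refl=-0.809689·0.600000=-0.4858; V=2.823529+-0.809689+-0.485813=1.5280

0 0 source 1.7647
1 4 load 2.8235
2 8 source 2.0138
3 12 load 1.5280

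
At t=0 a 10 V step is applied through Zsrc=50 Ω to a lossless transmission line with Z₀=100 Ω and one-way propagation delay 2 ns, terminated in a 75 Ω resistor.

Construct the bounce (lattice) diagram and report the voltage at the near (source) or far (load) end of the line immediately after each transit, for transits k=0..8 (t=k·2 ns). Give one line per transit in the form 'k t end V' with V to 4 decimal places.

Γ_L=-0.142857, Γ_S=-0.333333; launch V₁=10·100/150=6.666667
k=0 src: V=6.6667
k=1 load: inc=6.666667, refl=6.666667·-0.142857=-0.9524; V=0.000000+6.666667+-0.952381=5.7143
k=2 src: inc=-0.952381, refl=-0.952381·-0.333333=0.3175; V=6.666667+-0.952381+0.317460=6.0317
k=3 load: inc=0.317460, refl=0.317460·-0.142857=-0.0454; V=5.714286+0.317460+-0.045351=5.9864
k=4 src: inc=-0.045351, refl=-0.045351·-0.333333=0.0151; V=6.031746+-0.045351+0.015117=6.0015
k=5 load: inc=0.015117, refl=0.015117·-0.142857=-0.0022; V=5.986395+0.015117+-0.002160=5.9994
k=6 src: inc=-0.002160, refl=-0.002160·-0.333333=0.0007; V=6.001512+-0.002160+0.000720=6.0001
k=7 load: inc=0.000720, refl=0.000720·-0.142857=-0.0001; V=5.999352+0.000720+-0.000103=6.0000
k=8 src: inc=-0.000103, refl=-0.000103·-0.333333=0.0000; V=6.000072+-0.000103+0.000034=6.0000

0 0 source 6.6667
1 2 load 5.7143
2 4 source 6.0317
3 6 load 5.9864
4 8 source 6.0015
5 10 load 5.9994
6 12 source 6.0001
7 14 load 6.0000
8 16 source 6.0000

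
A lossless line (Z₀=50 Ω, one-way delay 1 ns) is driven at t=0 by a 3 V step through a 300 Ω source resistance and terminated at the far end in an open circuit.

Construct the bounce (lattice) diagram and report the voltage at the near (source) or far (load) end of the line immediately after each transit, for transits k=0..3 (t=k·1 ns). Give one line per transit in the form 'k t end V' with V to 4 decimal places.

0 0 source 0.4286
1 1 load 0.8571
2 2 source 1.1633
3 3 load 1.4694

Γ_L=1.000000, Γ_S=0.714286; launch V₁=3·50/350=0.428571
k=0 src: V=0.4286
k=1 load: inc=0.428571, refl=0.428571·1.000000=0.4286; V=0.000000+0.428571+0.428571=0.8571
k=2 src: inc=0.428571, refl=0.428571·0.714286=0.3061; V=0.428571+0.428571+0.306122=1.1633
k=3 load: inc=0.306122, refl=0.306122·1.000000=0.3061; V=0.857143+0.306122+0.306122=1.4694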